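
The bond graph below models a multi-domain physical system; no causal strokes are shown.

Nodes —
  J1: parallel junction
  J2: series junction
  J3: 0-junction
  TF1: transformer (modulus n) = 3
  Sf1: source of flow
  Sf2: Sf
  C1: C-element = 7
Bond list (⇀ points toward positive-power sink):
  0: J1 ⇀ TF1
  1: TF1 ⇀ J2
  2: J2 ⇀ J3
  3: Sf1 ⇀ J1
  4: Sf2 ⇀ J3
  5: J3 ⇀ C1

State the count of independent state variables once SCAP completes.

1  (C1 all integral)

b3 stroke→Sf1  (source Sf1 imposes f)
b4 stroke→Sf2  (source Sf2 imposes f)
b0 stroke→J1  (J1 needs exactly one e-in)
b1 stroke→TF1  (TF1 one-in-one-out from 0)
b2 stroke→J2  (1-jn J2 has f-setter on 1)
b5 stroke→J3  (J3: last free bond brings effort in)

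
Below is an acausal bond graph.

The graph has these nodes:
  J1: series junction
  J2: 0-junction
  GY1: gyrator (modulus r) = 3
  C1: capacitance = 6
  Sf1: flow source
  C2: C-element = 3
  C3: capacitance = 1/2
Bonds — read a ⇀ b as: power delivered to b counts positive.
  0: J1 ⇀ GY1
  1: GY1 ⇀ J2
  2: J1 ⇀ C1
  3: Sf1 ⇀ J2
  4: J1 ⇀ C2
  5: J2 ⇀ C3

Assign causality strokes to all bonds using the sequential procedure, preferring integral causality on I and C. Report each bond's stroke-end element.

b0 →GY1
b1 →GY1
b2 →J1
b3 →Sf1
b4 →J1
b5 →J2

b3 |Sf1  (Sf1 fixes flow; stroke at Sf1)
b2 |J1  (C1: C, integral causality)
b4 |J1  (C2 outputs effort q/C2)
b0 |GY1  (only one flow-in slot at J1)
b1 |GY1  (GY1: gyrator matches bond 0)
b5 |J2  (only one effort-in slot at J2)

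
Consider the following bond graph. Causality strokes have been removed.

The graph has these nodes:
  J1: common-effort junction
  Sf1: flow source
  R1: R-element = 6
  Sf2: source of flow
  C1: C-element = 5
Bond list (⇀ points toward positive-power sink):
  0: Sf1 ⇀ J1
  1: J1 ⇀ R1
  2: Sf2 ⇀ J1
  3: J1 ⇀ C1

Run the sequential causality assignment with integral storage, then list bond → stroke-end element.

#0 stroke at Sf1  (source Sf1 imposes f)
#2 stroke at Sf2  (Sf2: flow source, stroke at near end)
#3 stroke at J1  (C1: C, integral causality)
#1 stroke at R1  (J1 effort already set via bond 3)

β0 →Sf1
β1 →R1
β2 →Sf2
β3 →J1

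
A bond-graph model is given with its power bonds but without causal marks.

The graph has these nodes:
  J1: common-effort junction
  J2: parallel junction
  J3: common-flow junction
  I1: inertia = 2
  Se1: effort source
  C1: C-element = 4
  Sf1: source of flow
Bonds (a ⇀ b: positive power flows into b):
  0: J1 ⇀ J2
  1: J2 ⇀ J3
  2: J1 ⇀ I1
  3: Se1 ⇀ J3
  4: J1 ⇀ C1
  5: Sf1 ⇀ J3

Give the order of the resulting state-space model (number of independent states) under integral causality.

2  (C1, I1 all integral)

b3 |J3  (Se1 (Se) sets effort on bond)
b5 |Sf1  (source Sf1 imposes f)
b1 |J3  (common-f at J3 fixed by 5)
b0 |J2  (J2: last free bond brings effort in)
b2 |I1  (I1: I, integral causality)
b4 |J1  (J1: last free bond brings effort in)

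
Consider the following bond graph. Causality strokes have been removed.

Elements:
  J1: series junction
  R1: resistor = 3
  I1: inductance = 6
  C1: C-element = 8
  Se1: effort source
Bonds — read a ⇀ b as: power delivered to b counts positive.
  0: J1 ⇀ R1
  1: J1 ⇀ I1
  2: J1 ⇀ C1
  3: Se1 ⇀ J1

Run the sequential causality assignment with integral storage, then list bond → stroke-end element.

bond 0 |J1
bond 1 |I1
bond 2 |J1
bond 3 |J1

#3 |J1  (Se1 fixes effort; stroke away)
#1 |I1  (I1: I, integral causality)
#0 |J1  (1-jn J1 has f-setter on 1)
#2 |J1  (1-jn J1 has f-setter on 1)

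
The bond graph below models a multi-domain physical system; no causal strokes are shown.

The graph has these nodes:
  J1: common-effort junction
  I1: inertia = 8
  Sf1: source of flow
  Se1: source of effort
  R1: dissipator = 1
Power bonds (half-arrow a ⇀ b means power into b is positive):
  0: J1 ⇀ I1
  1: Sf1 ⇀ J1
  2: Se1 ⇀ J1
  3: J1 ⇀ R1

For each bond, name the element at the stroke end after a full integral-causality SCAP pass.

b0 stroke→I1
b1 stroke→Sf1
b2 stroke→J1
b3 stroke→R1

bond 1 stroke at Sf1  (Sf1 fixes flow; stroke at Sf1)
bond 2 stroke at J1  (Se1 (Se) sets effort on bond)
bond 0 stroke at I1  (common-e at J1 fixed by 2)
bond 3 stroke at R1  (J1: bond 2 brought effort, rest push out)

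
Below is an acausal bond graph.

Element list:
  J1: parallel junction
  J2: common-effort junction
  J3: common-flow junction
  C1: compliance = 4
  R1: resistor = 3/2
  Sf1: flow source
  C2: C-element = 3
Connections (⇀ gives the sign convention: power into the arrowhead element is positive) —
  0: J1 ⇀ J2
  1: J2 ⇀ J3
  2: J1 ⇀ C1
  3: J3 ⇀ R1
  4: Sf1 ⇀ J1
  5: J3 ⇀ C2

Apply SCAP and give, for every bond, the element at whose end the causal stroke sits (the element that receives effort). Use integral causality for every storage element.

β0 |J2
β1 |J3
β2 |J1
β3 |R1
β4 |Sf1
β5 |J3

β4 stroke at Sf1  (Sf1 fixes flow; stroke at Sf1)
β2 stroke at J1  (prefer integral on C1)
β0 stroke at J2  (J1 effort already set via bond 2)
β1 stroke at J3  (0-jn J2 has e-setter on 0)
β5 stroke at J3  (C2 integral (e out))
β3 stroke at R1  (closing 1-jn rule on J3)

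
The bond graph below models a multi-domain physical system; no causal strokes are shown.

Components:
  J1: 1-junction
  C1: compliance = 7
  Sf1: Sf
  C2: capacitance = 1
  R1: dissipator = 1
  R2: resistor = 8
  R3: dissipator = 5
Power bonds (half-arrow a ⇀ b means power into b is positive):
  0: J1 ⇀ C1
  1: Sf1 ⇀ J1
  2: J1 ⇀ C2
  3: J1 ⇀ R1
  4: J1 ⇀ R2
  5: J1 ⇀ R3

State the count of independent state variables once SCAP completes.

bond 1 stroke at Sf1  (Sf1 fixes flow; stroke at Sf1)
bond 0 stroke at J1  (common-f at J1 fixed by 1)
bond 2 stroke at J1  (1-jn J1 has f-setter on 1)
bond 3 stroke at J1  (J1: bond 1 brought flow, rest push out)
bond 4 stroke at J1  (J1: bond 1 brought flow, rest push out)
bond 5 stroke at J1  (J1 flow already set via bond 1)

2  (C1, C2 all integral)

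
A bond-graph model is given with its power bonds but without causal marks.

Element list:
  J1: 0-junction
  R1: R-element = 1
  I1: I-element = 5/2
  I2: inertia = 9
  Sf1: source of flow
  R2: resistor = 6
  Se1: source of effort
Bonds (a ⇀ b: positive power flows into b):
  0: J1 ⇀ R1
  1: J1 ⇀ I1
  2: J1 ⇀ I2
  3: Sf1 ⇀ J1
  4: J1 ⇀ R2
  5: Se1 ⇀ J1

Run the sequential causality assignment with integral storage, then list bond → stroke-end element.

#0 stroke→R1
#1 stroke→I1
#2 stroke→I2
#3 stroke→Sf1
#4 stroke→R2
#5 stroke→J1

bond 3 |Sf1  (Sf1 fixes flow; stroke at Sf1)
bond 5 |J1  (source Se1 imposes e)
bond 0 |R1  (common-e at J1 fixed by 5)
bond 1 |I1  (0-jn J1 has e-setter on 5)
bond 2 |I2  (J1 effort already set via bond 5)
bond 4 |R2  (0-jn J1 has e-setter on 5)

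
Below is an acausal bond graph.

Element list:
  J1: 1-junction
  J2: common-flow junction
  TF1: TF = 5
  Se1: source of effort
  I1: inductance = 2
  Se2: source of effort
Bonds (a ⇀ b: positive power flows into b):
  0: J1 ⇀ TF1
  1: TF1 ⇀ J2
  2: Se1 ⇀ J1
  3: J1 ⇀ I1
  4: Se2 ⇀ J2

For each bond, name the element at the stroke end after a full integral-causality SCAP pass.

β2 |J1  (Se1 (Se) sets effort on bond)
β4 |J2  (Se2 fixes effort; stroke away)
β1 |TF1  (J2 needs exactly one f-in)
β0 |J1  (TF TF1: opposite of bond 1)
β3 |I1  (J1: last free bond brings flow in)

bond 0 |J1
bond 1 |TF1
bond 2 |J1
bond 3 |I1
bond 4 |J2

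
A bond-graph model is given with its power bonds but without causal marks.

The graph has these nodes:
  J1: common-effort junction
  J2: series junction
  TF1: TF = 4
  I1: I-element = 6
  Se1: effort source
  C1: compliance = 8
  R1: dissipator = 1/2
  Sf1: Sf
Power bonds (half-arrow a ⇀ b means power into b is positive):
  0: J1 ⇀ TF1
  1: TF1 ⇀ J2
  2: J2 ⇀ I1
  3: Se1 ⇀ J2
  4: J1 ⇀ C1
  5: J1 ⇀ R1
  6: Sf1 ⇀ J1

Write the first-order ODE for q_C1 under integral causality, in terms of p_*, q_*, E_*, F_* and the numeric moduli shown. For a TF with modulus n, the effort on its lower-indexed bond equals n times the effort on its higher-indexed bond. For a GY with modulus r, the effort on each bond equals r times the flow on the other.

bond 3 →J2  (Se1: effort source, stroke at far end)
bond 6 →Sf1  (Sf1: flow source, stroke at near end)
bond 2 →I1  (I1 integral (f out))
bond 1 →J2  (J2 flow already set via bond 2)
bond 0 →TF1  (through TF1, causality passes straight; one stroke at TF1)
bond 4 →J1  (C1: C, integral causality)
bond 5 →R1  (common-e at J1 fixed by 4)

dq_C1/dt = F_Sf1 - p_I1/24 - q_C1/4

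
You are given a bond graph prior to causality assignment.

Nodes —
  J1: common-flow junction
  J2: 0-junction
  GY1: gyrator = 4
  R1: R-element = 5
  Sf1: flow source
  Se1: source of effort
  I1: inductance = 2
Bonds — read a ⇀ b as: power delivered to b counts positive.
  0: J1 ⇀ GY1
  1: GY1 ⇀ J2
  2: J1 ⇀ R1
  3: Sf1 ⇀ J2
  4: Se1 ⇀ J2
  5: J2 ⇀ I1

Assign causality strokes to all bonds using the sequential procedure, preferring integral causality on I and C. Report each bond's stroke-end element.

b0 →GY1
b1 →GY1
b2 →J1
b3 →Sf1
b4 →J2
b5 →I1

β3 →Sf1  (Sf1: flow source, stroke at near end)
β4 →J2  (Se1: effort source, stroke at far end)
β1 →GY1  (J2 effort already set via bond 4)
β5 →I1  (J2 effort already set via bond 4)
β0 →GY1  (through GY1, causality inverts; strokes same side of GY1)
β2 →J1  (common-f at J1 fixed by 0)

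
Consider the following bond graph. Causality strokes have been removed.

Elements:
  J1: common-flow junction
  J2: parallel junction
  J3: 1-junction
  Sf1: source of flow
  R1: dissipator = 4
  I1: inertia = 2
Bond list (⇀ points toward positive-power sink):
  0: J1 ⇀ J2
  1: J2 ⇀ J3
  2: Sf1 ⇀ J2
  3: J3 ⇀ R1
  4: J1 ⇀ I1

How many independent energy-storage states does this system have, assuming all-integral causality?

#2 stroke→Sf1  (Sf1: flow source, stroke at near end)
#4 stroke→I1  (prefer integral on I1)
#0 stroke→J1  (J1 flow already set via bond 4)
#1 stroke→J2  (J2: last free bond brings effort in)
#3 stroke→J3  (1-jn J3 has f-setter on 1)

1  (I1 all integral)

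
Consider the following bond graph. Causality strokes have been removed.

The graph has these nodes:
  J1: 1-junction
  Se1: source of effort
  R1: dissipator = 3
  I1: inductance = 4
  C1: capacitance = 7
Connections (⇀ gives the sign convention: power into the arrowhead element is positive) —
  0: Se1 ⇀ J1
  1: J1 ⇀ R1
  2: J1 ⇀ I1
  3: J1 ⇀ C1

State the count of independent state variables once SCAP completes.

#0 stroke at J1  (Se1: effort source, stroke at far end)
#2 stroke at I1  (I1: I, integral causality)
#1 stroke at J1  (J1: bond 2 brought flow, rest push out)
#3 stroke at J1  (J1: bond 2 brought flow, rest push out)

2  (C1, I1 all integral)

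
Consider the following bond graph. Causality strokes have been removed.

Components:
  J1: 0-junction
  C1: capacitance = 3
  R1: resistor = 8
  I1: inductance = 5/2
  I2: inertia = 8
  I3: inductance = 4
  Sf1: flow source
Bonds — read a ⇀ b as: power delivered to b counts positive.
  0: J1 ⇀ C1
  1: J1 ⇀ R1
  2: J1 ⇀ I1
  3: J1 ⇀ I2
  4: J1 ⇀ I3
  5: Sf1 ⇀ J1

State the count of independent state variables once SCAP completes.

4  (C1, I1, I2, I3 all integral)

#5 stroke→Sf1  (source Sf1 imposes f)
#0 stroke→J1  (C1: C, integral causality)
#1 stroke→R1  (common-e at J1 fixed by 0)
#2 stroke→I1  (J1: bond 0 brought effort, rest push out)
#3 stroke→I2  (common-e at J1 fixed by 0)
#4 stroke→I3  (J1: bond 0 brought effort, rest push out)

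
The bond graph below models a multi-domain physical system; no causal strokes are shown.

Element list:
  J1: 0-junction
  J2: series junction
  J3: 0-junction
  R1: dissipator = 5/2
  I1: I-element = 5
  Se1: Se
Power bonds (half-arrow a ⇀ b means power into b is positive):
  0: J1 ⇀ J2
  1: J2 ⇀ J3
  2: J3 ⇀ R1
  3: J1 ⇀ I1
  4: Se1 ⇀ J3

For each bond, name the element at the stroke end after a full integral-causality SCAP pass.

#0 →J1
#1 →J2
#2 →R1
#3 →I1
#4 →J3

#4 |J3  (Se1 fixes effort; stroke away)
#1 |J2  (common-e at J3 fixed by 4)
#2 |R1  (common-e at J3 fixed by 4)
#0 |J1  (only one flow-in slot at J2)
#3 |I1  (J1 effort already set via bond 0)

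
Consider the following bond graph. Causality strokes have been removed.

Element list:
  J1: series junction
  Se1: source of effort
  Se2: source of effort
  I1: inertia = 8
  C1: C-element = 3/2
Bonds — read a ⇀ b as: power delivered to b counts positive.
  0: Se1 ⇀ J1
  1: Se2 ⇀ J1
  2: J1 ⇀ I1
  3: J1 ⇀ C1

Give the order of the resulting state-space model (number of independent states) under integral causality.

2  (C1, I1 all integral)

bond 0 stroke→J1  (Se1 (Se) sets effort on bond)
bond 1 stroke→J1  (Se2: effort source, stroke at far end)
bond 2 stroke→I1  (I1 outputs flow p/I1)
bond 3 stroke→J1  (J1: bond 2 brought flow, rest push out)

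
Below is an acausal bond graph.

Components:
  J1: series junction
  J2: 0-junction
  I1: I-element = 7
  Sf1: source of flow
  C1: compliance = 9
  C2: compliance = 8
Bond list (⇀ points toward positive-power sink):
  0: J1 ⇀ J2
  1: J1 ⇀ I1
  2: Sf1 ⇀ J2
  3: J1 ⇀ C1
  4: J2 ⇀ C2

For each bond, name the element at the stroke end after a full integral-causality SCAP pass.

#2 stroke at Sf1  (source Sf1 imposes f)
#1 stroke at I1  (I1: I, integral causality)
#0 stroke at J1  (J1 flow already set via bond 1)
#3 stroke at J1  (common-f at J1 fixed by 1)
#4 stroke at J2  (J2: last free bond brings effort in)

b0 →J1
b1 →I1
b2 →Sf1
b3 →J1
b4 →J2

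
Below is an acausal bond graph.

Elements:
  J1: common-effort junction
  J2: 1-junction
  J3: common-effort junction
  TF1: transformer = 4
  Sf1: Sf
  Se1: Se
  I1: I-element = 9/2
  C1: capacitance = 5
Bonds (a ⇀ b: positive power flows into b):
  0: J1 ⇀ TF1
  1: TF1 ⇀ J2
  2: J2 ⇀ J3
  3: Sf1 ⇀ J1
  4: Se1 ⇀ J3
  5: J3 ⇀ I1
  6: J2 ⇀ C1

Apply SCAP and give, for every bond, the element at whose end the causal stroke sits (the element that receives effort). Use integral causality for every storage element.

bond 3 →Sf1  (Sf1: flow source, stroke at near end)
bond 4 →J3  (Se1: effort source, stroke at far end)
bond 0 →J1  (J1 needs exactly one e-in)
bond 2 →J2  (J3 effort already set via bond 4)
bond 5 →I1  (common-e at J3 fixed by 4)
bond 1 →TF1  (TF1 one-in-one-out from 0)
bond 6 →J2  (1-jn J2 has f-setter on 1)

#0 |J1
#1 |TF1
#2 |J2
#3 |Sf1
#4 |J3
#5 |I1
#6 |J2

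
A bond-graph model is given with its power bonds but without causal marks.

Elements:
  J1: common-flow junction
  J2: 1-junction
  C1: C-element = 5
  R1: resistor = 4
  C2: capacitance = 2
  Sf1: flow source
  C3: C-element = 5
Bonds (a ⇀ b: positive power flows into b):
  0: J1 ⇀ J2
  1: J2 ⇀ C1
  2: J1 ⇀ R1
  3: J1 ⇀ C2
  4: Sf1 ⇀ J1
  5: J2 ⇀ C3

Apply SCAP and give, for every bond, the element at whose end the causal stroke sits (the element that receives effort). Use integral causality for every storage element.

bond 4 →Sf1  (Sf1: flow source, stroke at near end)
bond 0 →J1  (common-f at J1 fixed by 4)
bond 2 →J1  (1-jn J1 has f-setter on 4)
bond 3 →J1  (common-f at J1 fixed by 4)
bond 1 →J2  (J2: bond 0 brought flow, rest push out)
bond 5 →J2  (1-jn J2 has f-setter on 0)

β0 stroke→J1
β1 stroke→J2
β2 stroke→J1
β3 stroke→J1
β4 stroke→Sf1
β5 stroke→J2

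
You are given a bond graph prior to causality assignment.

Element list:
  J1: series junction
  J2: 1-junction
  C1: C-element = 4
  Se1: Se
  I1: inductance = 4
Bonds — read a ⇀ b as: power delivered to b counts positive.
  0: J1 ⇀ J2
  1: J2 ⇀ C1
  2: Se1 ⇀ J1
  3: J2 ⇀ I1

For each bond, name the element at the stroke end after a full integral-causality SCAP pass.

bond 2 →J1  (Se1 fixes effort; stroke away)
bond 0 →J2  (closing 1-jn rule on J1)
bond 1 →J2  (C1 outputs effort q/C1)
bond 3 →I1  (J2 needs exactly one f-in)

β0 stroke→J2
β1 stroke→J2
β2 stroke→J1
β3 stroke→I1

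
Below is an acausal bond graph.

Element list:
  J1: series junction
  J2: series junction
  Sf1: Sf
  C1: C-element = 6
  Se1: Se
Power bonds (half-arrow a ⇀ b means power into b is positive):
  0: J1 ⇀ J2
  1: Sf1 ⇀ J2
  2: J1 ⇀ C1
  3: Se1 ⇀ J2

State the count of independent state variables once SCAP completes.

β1 stroke at Sf1  (Sf1 fixes flow; stroke at Sf1)
β3 stroke at J2  (Se1 fixes effort; stroke away)
β0 stroke at J2  (1-jn J2 has f-setter on 1)
β2 stroke at J1  (1-jn J1 has f-setter on 0)

1  (C1 all integral)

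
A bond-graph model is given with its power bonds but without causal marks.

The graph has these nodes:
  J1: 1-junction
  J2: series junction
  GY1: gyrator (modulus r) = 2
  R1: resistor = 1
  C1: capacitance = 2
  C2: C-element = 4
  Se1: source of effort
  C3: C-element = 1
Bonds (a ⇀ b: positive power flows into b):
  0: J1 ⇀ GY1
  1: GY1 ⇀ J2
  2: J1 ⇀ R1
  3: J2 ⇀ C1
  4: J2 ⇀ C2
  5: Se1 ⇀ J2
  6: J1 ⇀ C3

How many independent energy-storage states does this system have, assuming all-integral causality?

3  (C1, C2, C3 all integral)

bond 5 stroke at J2  (Se1 (Se) sets effort on bond)
bond 3 stroke at J2  (C1 outputs effort q/C1)
bond 4 stroke at J2  (prefer integral on C2)
bond 1 stroke at GY1  (closing 1-jn rule on J2)
bond 0 stroke at GY1  (GY1: gyrator matches bond 1)
bond 2 stroke at J1  (J1 flow already set via bond 0)
bond 6 stroke at J1  (common-f at J1 fixed by 0)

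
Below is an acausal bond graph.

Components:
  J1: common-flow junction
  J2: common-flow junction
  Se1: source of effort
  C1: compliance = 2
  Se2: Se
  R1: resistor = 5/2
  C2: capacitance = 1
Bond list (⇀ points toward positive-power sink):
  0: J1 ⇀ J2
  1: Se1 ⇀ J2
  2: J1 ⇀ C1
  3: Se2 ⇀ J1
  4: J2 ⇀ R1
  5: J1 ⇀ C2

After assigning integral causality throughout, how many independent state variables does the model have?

2  (C1, C2 all integral)

b1 stroke at J2  (Se1 fixes effort; stroke away)
b3 stroke at J1  (Se2 (Se) sets effort on bond)
b2 stroke at J1  (prefer integral on C1)
b5 stroke at J1  (C2 integral (e out))
b0 stroke at J2  (J1: last free bond brings flow in)
b4 stroke at R1  (only one flow-in slot at J2)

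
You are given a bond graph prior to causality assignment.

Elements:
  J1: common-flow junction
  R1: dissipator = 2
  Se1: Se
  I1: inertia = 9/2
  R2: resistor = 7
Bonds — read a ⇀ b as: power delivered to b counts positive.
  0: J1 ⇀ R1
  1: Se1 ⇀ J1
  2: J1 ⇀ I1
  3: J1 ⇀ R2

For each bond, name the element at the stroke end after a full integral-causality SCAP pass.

β0 |J1
β1 |J1
β2 |I1
β3 |J1

bond 1 |J1  (Se1 fixes effort; stroke away)
bond 2 |I1  (I1 outputs flow p/I1)
bond 0 |J1  (J1 flow already set via bond 2)
bond 3 |J1  (J1: bond 2 brought flow, rest push out)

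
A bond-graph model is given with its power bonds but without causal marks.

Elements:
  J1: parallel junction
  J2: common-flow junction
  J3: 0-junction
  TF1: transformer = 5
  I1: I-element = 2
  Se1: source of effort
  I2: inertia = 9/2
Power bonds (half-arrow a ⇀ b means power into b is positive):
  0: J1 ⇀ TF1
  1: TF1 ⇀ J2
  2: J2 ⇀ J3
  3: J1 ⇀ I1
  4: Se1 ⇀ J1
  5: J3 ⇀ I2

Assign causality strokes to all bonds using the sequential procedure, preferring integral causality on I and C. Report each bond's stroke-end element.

bond 0 |TF1
bond 1 |J2
bond 2 |J3
bond 3 |I1
bond 4 |J1
bond 5 |I2

β4 →J1  (Se1 (Se) sets effort on bond)
β0 →TF1  (0-jn J1 has e-setter on 4)
β3 →I1  (0-jn J1 has e-setter on 4)
β1 →J2  (TF1 one-in-one-out from 0)
β2 →J3  (only one flow-in slot at J2)
β5 →I2  (J3: bond 2 brought effort, rest push out)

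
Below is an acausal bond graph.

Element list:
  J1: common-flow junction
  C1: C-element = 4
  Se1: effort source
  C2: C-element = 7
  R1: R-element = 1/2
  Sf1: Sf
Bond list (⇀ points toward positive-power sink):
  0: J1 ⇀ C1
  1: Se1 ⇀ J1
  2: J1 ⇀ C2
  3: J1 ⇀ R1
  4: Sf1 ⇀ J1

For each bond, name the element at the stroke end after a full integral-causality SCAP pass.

#0 stroke at J1
#1 stroke at J1
#2 stroke at J1
#3 stroke at J1
#4 stroke at Sf1

#1 →J1  (source Se1 imposes e)
#4 →Sf1  (Sf1: flow source, stroke at near end)
#0 →J1  (1-jn J1 has f-setter on 4)
#2 →J1  (J1 flow already set via bond 4)
#3 →J1  (common-f at J1 fixed by 4)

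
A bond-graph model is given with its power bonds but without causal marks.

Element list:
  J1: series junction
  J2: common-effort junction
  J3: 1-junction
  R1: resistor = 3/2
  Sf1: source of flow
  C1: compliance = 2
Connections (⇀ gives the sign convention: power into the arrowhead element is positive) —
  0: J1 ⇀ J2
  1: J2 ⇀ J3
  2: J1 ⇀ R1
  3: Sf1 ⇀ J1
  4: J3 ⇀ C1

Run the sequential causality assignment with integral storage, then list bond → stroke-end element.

bond 3 →Sf1  (Sf1 fixes flow; stroke at Sf1)
bond 0 →J1  (1-jn J1 has f-setter on 3)
bond 2 →J1  (common-f at J1 fixed by 3)
bond 1 →J2  (J2: last free bond brings effort in)
bond 4 →J3  (J3: bond 1 brought flow, rest push out)

bond 0 stroke→J1
bond 1 stroke→J2
bond 2 stroke→J1
bond 3 stroke→Sf1
bond 4 stroke→J3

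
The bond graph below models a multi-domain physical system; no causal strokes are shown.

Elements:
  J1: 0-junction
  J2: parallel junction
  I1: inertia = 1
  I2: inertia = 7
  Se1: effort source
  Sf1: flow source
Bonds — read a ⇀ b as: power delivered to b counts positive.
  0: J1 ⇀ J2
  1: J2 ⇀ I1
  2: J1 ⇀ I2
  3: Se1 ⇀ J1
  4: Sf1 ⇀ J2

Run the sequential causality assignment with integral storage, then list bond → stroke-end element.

bond 0 |J2
bond 1 |I1
bond 2 |I2
bond 3 |J1
bond 4 |Sf1

b3 →J1  (Se1 fixes effort; stroke away)
b4 →Sf1  (Sf1: flow source, stroke at near end)
b0 →J2  (0-jn J1 has e-setter on 3)
b2 →I2  (0-jn J1 has e-setter on 3)
b1 →I1  (0-jn J2 has e-setter on 0)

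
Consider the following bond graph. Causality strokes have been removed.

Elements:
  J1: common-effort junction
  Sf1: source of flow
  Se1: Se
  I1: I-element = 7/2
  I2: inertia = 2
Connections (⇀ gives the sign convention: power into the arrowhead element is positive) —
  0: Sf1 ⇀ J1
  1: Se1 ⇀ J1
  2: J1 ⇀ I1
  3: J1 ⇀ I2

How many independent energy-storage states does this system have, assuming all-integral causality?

#0 stroke at Sf1  (Sf1 (Sf) sets flow on bond)
#1 stroke at J1  (source Se1 imposes e)
#2 stroke at I1  (J1: bond 1 brought effort, rest push out)
#3 stroke at I2  (J1 effort already set via bond 1)

2  (I1, I2 all integral)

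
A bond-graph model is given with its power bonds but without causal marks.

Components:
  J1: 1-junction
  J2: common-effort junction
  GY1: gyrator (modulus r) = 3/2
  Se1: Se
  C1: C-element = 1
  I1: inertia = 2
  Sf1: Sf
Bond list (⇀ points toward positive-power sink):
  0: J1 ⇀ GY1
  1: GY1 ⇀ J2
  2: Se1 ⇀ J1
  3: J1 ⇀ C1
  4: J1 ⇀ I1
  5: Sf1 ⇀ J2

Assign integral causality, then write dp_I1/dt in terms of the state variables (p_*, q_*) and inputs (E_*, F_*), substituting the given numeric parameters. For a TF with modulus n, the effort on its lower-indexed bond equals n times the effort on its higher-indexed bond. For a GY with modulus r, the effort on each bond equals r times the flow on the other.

dp_I1/dt = E_Se1 + 3*F_Sf1/2 - q_C1

#2 stroke→J1  (Se1 (Se) sets effort on bond)
#5 stroke→Sf1  (Sf1: flow source, stroke at near end)
#1 stroke→J2  (only one effort-in slot at J2)
#0 stroke→J1  (GY1: gyrator matches bond 1)
#3 stroke→J1  (C1: C, integral causality)
#4 stroke→I1  (closing 1-jn rule on J1)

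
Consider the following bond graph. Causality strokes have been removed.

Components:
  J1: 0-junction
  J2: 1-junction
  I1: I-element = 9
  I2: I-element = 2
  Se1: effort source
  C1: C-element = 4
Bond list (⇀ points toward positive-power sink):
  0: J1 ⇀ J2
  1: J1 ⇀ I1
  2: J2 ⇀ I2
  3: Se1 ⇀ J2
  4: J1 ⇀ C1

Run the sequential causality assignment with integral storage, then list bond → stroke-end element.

β3 →J2  (Se1 fixes effort; stroke away)
β1 →I1  (I1 outputs flow p/I1)
β2 →I2  (I2 outputs flow p/I2)
β0 →J2  (J2: bond 2 brought flow, rest push out)
β4 →J1  (only one effort-in slot at J1)

b0 →J2
b1 →I1
b2 →I2
b3 →J2
b4 →J1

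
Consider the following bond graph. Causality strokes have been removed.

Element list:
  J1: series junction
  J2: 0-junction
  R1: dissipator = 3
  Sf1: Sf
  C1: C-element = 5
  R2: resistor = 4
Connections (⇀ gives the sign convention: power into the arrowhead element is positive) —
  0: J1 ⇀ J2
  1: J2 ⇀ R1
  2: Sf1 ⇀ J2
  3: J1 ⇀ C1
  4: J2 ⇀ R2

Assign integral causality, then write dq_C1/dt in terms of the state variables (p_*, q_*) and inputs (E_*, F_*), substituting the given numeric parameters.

dq_C1/dt = -F_Sf1 - 7*q_C1/60

#2 stroke at Sf1  (Sf1: flow source, stroke at near end)
#3 stroke at J1  (C1: C, integral causality)
#0 stroke at J2  (closing 1-jn rule on J1)
#1 stroke at R1  (J2: bond 0 brought effort, rest push out)
#4 stroke at R2  (common-e at J2 fixed by 0)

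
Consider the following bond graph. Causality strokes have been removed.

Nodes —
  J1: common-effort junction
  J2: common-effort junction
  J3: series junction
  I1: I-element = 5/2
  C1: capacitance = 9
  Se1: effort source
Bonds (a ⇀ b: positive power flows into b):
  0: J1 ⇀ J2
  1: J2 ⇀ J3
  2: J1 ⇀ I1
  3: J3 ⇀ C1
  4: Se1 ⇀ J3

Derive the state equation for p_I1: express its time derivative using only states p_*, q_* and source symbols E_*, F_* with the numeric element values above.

dp_I1/dt = -E_Se1 + q_C1/9

#4 |J3  (Se1 fixes effort; stroke away)
#2 |I1  (I1 integral (f out))
#0 |J1  (J1 needs exactly one e-in)
#1 |J2  (J2: last free bond brings effort in)
#3 |J3  (common-f at J3 fixed by 1)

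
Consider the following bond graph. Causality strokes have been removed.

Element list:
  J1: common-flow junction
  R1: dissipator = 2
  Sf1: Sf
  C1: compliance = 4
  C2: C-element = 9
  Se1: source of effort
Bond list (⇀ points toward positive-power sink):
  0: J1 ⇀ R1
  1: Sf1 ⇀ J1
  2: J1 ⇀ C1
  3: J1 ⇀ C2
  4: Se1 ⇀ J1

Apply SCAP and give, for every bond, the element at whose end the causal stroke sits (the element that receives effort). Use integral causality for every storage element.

β0 stroke→J1
β1 stroke→Sf1
β2 stroke→J1
β3 stroke→J1
β4 stroke→J1

β1 stroke at Sf1  (Sf1 fixes flow; stroke at Sf1)
β4 stroke at J1  (Se1 fixes effort; stroke away)
β0 stroke at J1  (J1 flow already set via bond 1)
β2 stroke at J1  (J1 flow already set via bond 1)
β3 stroke at J1  (J1 flow already set via bond 1)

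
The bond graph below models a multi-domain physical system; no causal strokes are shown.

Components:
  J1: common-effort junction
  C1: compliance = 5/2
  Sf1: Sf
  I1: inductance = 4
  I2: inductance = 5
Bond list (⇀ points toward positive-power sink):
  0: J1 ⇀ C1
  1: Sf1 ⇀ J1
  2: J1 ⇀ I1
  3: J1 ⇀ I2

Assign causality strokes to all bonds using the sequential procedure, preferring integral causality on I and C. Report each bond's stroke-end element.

β1 →Sf1  (Sf1 fixes flow; stroke at Sf1)
β0 →J1  (prefer integral on C1)
β2 →I1  (J1: bond 0 brought effort, rest push out)
β3 →I2  (common-e at J1 fixed by 0)

β0 stroke at J1
β1 stroke at Sf1
β2 stroke at I1
β3 stroke at I2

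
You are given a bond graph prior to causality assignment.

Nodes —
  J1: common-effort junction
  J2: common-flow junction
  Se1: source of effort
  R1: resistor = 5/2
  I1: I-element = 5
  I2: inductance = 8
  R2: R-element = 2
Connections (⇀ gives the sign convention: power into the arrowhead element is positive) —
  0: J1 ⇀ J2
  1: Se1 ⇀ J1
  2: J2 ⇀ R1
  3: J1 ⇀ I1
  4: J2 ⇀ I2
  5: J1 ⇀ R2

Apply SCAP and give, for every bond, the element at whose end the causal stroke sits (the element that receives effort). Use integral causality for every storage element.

#1 |J1  (source Se1 imposes e)
#0 |J2  (J1: bond 1 brought effort, rest push out)
#3 |I1  (J1 effort already set via bond 1)
#5 |R2  (J1 effort already set via bond 1)
#4 |I2  (I2 outputs flow p/I2)
#2 |J2  (common-f at J2 fixed by 4)

b0 |J2
b1 |J1
b2 |J2
b3 |I1
b4 |I2
b5 |R2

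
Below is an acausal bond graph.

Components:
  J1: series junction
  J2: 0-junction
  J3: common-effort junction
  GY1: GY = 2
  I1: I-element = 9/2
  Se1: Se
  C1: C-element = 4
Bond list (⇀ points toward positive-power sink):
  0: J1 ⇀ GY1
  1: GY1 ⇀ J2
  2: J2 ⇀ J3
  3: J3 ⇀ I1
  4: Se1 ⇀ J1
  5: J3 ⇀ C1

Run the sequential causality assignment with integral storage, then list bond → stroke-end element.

bond 0 →GY1
bond 1 →GY1
bond 2 →J2
bond 3 →I1
bond 4 →J1
bond 5 →J3

bond 4 |J1  (Se1 (Se) sets effort on bond)
bond 0 |GY1  (closing 1-jn rule on J1)
bond 1 |GY1  (GY GY1: same side as bond 0)
bond 2 |J2  (J2 needs exactly one e-in)
bond 3 |I1  (I1 integral (f out))
bond 5 |J3  (closing 0-jn rule on J3)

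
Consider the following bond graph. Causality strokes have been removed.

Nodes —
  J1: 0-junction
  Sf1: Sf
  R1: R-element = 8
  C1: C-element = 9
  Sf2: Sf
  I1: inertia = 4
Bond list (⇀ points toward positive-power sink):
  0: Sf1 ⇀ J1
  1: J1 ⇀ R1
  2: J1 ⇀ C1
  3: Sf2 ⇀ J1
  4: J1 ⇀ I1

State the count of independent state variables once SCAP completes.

2  (C1, I1 all integral)

β0 stroke→Sf1  (source Sf1 imposes f)
β3 stroke→Sf2  (source Sf2 imposes f)
β2 stroke→J1  (prefer integral on C1)
β1 stroke→R1  (J1 effort already set via bond 2)
β4 stroke→I1  (0-jn J1 has e-setter on 2)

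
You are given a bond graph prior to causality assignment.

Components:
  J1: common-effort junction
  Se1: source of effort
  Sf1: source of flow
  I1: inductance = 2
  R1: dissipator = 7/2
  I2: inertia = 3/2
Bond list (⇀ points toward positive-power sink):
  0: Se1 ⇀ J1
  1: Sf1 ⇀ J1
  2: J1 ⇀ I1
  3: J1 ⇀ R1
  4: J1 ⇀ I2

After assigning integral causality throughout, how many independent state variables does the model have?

β0 stroke→J1  (source Se1 imposes e)
β1 stroke→Sf1  (Sf1: flow source, stroke at near end)
β2 stroke→I1  (J1: bond 0 brought effort, rest push out)
β3 stroke→R1  (J1 effort already set via bond 0)
β4 stroke→I2  (0-jn J1 has e-setter on 0)

2  (I1, I2 all integral)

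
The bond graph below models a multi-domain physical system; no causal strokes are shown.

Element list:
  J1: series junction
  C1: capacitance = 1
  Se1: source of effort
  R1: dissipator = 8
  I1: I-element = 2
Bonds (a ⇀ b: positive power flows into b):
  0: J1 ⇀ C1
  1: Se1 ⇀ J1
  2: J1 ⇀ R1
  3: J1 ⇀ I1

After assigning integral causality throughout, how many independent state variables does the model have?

2  (C1, I1 all integral)

β1 stroke→J1  (Se1: effort source, stroke at far end)
β0 stroke→J1  (C1 integral (e out))
β3 stroke→I1  (I1 outputs flow p/I1)
β2 stroke→J1  (common-f at J1 fixed by 3)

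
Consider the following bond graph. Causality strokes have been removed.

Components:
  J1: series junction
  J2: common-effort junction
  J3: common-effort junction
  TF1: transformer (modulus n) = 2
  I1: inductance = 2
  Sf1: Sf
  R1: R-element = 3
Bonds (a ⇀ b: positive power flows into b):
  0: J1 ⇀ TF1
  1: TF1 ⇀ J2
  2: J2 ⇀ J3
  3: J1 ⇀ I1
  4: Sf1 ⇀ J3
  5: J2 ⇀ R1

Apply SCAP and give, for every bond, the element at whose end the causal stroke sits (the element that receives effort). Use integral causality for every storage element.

β4 →Sf1  (Sf1 fixes flow; stroke at Sf1)
β2 →J3  (J3 needs exactly one e-in)
β3 →I1  (prefer integral on I1)
β0 →J1  (1-jn J1 has f-setter on 3)
β1 →TF1  (through TF1, causality passes straight; one stroke at TF1)
β5 →J2  (J2 needs exactly one e-in)

b0 stroke at J1
b1 stroke at TF1
b2 stroke at J3
b3 stroke at I1
b4 stroke at Sf1
b5 stroke at J2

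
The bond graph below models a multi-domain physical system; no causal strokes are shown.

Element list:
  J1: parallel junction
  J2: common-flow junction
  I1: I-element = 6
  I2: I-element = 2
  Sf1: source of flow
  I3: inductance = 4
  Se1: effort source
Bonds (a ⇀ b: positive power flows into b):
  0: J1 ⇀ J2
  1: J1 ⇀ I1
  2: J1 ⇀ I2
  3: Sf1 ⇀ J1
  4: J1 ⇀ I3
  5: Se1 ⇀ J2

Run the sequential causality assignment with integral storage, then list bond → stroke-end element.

β3 stroke→Sf1  (Sf1 fixes flow; stroke at Sf1)
β5 stroke→J2  (Se1 fixes effort; stroke away)
β0 stroke→J1  (J2: last free bond brings flow in)
β1 stroke→I1  (common-e at J1 fixed by 0)
β2 stroke→I2  (J1 effort already set via bond 0)
β4 stroke→I3  (J1 effort already set via bond 0)

β0 |J1
β1 |I1
β2 |I2
β3 |Sf1
β4 |I3
β5 |J2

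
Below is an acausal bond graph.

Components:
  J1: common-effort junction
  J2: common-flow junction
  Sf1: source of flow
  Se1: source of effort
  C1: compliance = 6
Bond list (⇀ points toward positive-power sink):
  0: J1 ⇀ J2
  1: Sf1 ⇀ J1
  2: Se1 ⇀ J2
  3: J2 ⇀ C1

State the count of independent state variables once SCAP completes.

b1 →Sf1  (Sf1 fixes flow; stroke at Sf1)
b2 →J2  (Se1: effort source, stroke at far end)
b0 →J1  (only one effort-in slot at J1)
b3 →J2  (1-jn J2 has f-setter on 0)

1  (C1 all integral)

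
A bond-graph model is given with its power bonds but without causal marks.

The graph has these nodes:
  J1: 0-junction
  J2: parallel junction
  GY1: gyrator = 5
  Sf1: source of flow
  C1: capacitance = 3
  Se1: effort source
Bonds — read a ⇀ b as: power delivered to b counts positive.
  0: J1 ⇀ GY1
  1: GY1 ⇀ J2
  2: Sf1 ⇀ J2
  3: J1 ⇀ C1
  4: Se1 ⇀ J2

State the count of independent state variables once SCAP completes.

1  (C1 all integral)

b2 stroke at Sf1  (Sf1 fixes flow; stroke at Sf1)
b4 stroke at J2  (source Se1 imposes e)
b1 stroke at GY1  (common-e at J2 fixed by 4)
b0 stroke at GY1  (through GY1, causality inverts; strokes same side of GY1)
b3 stroke at J1  (J1: last free bond brings effort in)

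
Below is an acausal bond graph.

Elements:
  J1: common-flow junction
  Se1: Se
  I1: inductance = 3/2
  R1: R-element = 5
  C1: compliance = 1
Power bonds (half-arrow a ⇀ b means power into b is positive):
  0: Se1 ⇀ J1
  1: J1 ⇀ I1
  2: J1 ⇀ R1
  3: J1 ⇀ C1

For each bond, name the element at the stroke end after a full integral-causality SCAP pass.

β0 stroke at J1
β1 stroke at I1
β2 stroke at J1
β3 stroke at J1

b0 |J1  (source Se1 imposes e)
b1 |I1  (prefer integral on I1)
b2 |J1  (J1 flow already set via bond 1)
b3 |J1  (common-f at J1 fixed by 1)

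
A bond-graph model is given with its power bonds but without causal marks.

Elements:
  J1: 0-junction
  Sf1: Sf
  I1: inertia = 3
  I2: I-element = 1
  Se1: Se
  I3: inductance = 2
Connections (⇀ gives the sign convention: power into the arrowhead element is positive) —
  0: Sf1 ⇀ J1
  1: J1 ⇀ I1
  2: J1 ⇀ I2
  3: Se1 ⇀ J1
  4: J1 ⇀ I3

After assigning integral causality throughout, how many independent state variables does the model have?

bond 0 →Sf1  (Sf1 fixes flow; stroke at Sf1)
bond 3 →J1  (source Se1 imposes e)
bond 1 →I1  (J1 effort already set via bond 3)
bond 2 →I2  (common-e at J1 fixed by 3)
bond 4 →I3  (common-e at J1 fixed by 3)

3  (I1, I2, I3 all integral)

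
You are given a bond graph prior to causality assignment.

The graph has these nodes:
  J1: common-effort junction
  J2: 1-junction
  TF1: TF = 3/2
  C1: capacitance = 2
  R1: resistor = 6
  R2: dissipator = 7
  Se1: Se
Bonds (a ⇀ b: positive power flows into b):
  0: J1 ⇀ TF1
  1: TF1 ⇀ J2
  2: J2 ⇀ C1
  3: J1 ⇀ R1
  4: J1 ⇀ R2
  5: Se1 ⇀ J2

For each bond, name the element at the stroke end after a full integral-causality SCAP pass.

bond 5 →J2  (Se1 (Se) sets effort on bond)
bond 2 →J2  (prefer integral on C1)
bond 1 →TF1  (J2 needs exactly one f-in)
bond 0 →J1  (through TF1, causality passes straight; one stroke at TF1)
bond 3 →R1  (J1: bond 0 brought effort, rest push out)
bond 4 →R2  (common-e at J1 fixed by 0)

bond 0 |J1
bond 1 |TF1
bond 2 |J2
bond 3 |R1
bond 4 |R2
bond 5 |J2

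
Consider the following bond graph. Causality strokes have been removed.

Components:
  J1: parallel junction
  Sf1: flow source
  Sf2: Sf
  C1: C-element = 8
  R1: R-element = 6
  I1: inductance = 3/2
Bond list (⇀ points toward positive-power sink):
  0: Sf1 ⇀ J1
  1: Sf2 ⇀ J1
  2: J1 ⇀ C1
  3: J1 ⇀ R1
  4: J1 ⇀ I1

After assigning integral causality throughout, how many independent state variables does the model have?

2  (C1, I1 all integral)

b0 stroke→Sf1  (source Sf1 imposes f)
b1 stroke→Sf2  (Sf2 fixes flow; stroke at Sf2)
b2 stroke→J1  (C1 outputs effort q/C1)
b3 stroke→R1  (common-e at J1 fixed by 2)
b4 stroke→I1  (J1: bond 2 brought effort, rest push out)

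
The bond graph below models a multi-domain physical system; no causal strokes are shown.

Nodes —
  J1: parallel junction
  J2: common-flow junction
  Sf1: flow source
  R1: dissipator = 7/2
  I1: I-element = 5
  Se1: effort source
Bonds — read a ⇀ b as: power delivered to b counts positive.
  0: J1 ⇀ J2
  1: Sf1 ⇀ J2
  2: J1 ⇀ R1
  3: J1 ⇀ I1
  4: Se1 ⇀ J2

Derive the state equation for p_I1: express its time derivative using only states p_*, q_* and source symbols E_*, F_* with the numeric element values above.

β1 →Sf1  (source Sf1 imposes f)
β4 →J2  (Se1 (Se) sets effort on bond)
β0 →J2  (J2 flow already set via bond 1)
β3 →I1  (I1 outputs flow p/I1)
β2 →J1  (J1: last free bond brings effort in)

dp_I1/dt = -7*F_Sf1/2 - 7*p_I1/10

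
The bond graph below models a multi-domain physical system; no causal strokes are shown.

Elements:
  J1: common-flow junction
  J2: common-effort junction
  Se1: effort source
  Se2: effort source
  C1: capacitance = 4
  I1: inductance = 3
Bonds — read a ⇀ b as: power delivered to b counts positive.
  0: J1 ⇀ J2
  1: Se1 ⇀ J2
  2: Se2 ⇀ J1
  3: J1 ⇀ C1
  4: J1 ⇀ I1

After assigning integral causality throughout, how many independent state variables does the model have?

2  (C1, I1 all integral)

b1 →J2  (Se1 fixes effort; stroke away)
b2 →J1  (Se2 (Se) sets effort on bond)
b0 →J1  (common-e at J2 fixed by 1)
b3 →J1  (prefer integral on C1)
b4 →I1  (J1 needs exactly one f-in)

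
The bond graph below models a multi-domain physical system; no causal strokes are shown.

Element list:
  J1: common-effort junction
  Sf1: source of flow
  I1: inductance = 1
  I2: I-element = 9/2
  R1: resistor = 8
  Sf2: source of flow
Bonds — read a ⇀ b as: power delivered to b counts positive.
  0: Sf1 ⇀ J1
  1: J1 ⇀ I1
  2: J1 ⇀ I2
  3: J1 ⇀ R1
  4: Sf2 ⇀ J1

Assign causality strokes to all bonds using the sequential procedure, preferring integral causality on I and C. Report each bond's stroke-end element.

bond 0 stroke→Sf1  (Sf1: flow source, stroke at near end)
bond 4 stroke→Sf2  (Sf2 (Sf) sets flow on bond)
bond 1 stroke→I1  (I1 integral (f out))
bond 2 stroke→I2  (prefer integral on I2)
bond 3 stroke→J1  (J1 needs exactly one e-in)

#0 |Sf1
#1 |I1
#2 |I2
#3 |J1
#4 |Sf2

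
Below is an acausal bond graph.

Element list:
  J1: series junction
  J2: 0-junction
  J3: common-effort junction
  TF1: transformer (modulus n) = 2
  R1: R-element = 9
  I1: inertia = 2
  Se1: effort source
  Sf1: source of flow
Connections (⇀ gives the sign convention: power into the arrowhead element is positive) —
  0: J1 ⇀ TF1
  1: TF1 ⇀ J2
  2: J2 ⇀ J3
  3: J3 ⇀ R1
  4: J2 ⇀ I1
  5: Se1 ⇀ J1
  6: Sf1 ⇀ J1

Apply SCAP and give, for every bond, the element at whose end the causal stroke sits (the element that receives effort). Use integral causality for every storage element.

#5 stroke at J1  (Se1: effort source, stroke at far end)
#6 stroke at Sf1  (Sf1 (Sf) sets flow on bond)
#0 stroke at J1  (common-f at J1 fixed by 6)
#1 stroke at TF1  (through TF1, causality passes straight; one stroke at TF1)
#4 stroke at I1  (prefer integral on I1)
#2 stroke at J2  (closing 0-jn rule on J2)
#3 stroke at J3  (only one effort-in slot at J3)

#0 stroke→J1
#1 stroke→TF1
#2 stroke→J2
#3 stroke→J3
#4 stroke→I1
#5 stroke→J1
#6 stroke→Sf1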